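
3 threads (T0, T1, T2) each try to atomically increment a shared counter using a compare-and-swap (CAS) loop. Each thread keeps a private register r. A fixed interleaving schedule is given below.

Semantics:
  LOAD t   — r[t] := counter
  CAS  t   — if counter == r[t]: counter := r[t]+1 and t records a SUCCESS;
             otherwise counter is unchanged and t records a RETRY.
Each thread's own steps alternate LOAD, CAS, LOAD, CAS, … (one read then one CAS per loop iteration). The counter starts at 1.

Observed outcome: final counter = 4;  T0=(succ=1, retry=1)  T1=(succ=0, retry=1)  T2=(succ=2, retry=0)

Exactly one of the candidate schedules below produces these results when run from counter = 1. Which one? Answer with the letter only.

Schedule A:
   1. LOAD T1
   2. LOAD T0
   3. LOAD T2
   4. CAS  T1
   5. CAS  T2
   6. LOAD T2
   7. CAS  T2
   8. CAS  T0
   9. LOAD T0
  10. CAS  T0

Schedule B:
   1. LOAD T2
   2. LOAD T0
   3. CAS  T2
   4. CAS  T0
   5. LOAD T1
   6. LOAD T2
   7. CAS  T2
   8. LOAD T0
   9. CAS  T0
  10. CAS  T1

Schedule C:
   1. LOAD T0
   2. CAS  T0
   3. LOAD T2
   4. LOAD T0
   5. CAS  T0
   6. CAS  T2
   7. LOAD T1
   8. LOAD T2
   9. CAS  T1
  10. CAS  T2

B

Tracing schedule B:
#1 T2 reads 1
#2 T0 reads 1
#3 T2 CAS(1→2) writes; counter now 2
#4 T0 CAS(1→2) fails; counter now 2
#5 T1 reads 2
#6 T2 reads 2
#7 T2 CAS(2→3) writes; counter now 3
#8 T0 reads 3
#9 T0 CAS(3→4) writes; counter now 4
#10 T1 CAS(2→3) fails; counter now 4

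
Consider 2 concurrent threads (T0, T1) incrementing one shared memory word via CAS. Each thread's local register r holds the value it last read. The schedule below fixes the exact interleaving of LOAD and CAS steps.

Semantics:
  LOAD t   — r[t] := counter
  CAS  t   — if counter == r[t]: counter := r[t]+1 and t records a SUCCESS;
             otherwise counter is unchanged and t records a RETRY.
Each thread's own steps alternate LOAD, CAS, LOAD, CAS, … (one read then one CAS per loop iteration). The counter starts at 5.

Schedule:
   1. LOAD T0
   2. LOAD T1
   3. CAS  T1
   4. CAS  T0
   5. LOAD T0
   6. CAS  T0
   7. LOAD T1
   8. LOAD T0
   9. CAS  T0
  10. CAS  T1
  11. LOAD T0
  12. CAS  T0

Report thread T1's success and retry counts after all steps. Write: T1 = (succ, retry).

T1 = (1, 1)

step 1: T0 LOAD ⇒ load; ctr=5 reg=5
step 2: T1 LOAD ⇒ load; ctr=5 reg=5
step 3: T1 CAS ⇒ ok; ctr=6 reg=5
step 4: T0 CAS ⇒ retry; ctr=6 reg=5
step 5: T0 LOAD ⇒ load; ctr=6 reg=6
step 6: T0 CAS ⇒ ok; ctr=7 reg=6
step 7: T1 LOAD ⇒ load; ctr=7 reg=7
step 8: T0 LOAD ⇒ load; ctr=7 reg=7
step 9: T0 CAS ⇒ ok; ctr=8 reg=7
step 10: T1 CAS ⇒ retry; ctr=8 reg=7
step 11: T0 LOAD ⇒ load; ctr=8 reg=8
step 12: T0 CAS ⇒ ok; ctr=9 reg=8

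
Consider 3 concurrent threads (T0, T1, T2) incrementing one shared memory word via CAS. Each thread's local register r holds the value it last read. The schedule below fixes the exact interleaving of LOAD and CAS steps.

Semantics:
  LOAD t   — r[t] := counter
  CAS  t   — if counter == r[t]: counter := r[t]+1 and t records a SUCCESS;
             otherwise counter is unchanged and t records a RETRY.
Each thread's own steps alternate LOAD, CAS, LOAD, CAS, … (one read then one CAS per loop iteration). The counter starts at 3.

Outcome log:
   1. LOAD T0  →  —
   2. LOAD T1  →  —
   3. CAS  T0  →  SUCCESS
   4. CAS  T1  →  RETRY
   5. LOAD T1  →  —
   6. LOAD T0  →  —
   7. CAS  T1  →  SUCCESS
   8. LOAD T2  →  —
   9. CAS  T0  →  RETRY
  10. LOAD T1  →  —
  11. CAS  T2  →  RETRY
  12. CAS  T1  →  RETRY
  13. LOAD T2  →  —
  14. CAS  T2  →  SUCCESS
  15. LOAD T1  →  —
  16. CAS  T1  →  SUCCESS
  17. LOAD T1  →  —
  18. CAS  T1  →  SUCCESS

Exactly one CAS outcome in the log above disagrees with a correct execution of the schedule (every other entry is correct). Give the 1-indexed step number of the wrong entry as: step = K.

step = 11

Correct run:
1. LOAD T0 → mem=3 r[T0]=3 [LOAD]
2. LOAD T1 → mem=3 r[T1]=3 [LOAD]
3. CAS T0 → mem=4 r[T0]=3 [OK]
4. CAS T1 → mem=4 r[T1]=3 [RETRY]
5. LOAD T1 → mem=4 r[T1]=4 [LOAD]
6. LOAD T0 → mem=4 r[T0]=4 [LOAD]
7. CAS T1 → mem=5 r[T1]=4 [OK]
8. LOAD T2 → mem=5 r[T2]=5 [LOAD]
9. CAS T0 → mem=5 r[T0]=4 [RETRY]
10. LOAD T1 → mem=5 r[T1]=5 [LOAD]
11. CAS T2 → mem=6 r[T2]=5 [OK]
12. CAS T1 → mem=6 r[T1]=5 [RETRY]
13. LOAD T2 → mem=6 r[T2]=6 [LOAD]
14. CAS T2 → mem=7 r[T2]=6 [OK]
15. LOAD T1 → mem=7 r[T1]=7 [LOAD]
16. CAS T1 → mem=8 r[T1]=7 [OK]
17. LOAD T1 → mem=8 r[T1]=8 [LOAD]
18. CAS T1 → mem=9 r[T1]=8 [OK]
Flip is step 11.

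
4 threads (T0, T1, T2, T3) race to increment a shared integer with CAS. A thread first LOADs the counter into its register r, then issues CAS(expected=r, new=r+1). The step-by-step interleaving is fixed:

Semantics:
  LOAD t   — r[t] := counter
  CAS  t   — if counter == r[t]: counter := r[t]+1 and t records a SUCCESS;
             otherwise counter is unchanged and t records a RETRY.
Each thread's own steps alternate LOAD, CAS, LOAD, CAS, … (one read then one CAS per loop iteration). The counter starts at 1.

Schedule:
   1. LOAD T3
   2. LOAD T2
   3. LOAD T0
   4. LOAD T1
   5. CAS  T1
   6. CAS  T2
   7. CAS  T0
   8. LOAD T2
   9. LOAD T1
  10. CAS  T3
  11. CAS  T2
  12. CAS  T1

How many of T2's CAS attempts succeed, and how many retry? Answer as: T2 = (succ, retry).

1. LOAD T3 → mem=1 r[T3]=1 [LOAD]
2. LOAD T2 → mem=1 r[T2]=1 [LOAD]
3. LOAD T0 → mem=1 r[T0]=1 [LOAD]
4. LOAD T1 → mem=1 r[T1]=1 [LOAD]
5. CAS T1 → mem=2 r[T1]=1 [OK]
6. CAS T2 → mem=2 r[T2]=1 [RETRY]
7. CAS T0 → mem=2 r[T0]=1 [RETRY]
8. LOAD T2 → mem=2 r[T2]=2 [LOAD]
9. LOAD T1 → mem=2 r[T1]=2 [LOAD]
10. CAS T3 → mem=2 r[T3]=1 [RETRY]
11. CAS T2 → mem=3 r[T2]=2 [OK]
12. CAS T1 → mem=3 r[T1]=2 [RETRY]

T2 = (1, 1)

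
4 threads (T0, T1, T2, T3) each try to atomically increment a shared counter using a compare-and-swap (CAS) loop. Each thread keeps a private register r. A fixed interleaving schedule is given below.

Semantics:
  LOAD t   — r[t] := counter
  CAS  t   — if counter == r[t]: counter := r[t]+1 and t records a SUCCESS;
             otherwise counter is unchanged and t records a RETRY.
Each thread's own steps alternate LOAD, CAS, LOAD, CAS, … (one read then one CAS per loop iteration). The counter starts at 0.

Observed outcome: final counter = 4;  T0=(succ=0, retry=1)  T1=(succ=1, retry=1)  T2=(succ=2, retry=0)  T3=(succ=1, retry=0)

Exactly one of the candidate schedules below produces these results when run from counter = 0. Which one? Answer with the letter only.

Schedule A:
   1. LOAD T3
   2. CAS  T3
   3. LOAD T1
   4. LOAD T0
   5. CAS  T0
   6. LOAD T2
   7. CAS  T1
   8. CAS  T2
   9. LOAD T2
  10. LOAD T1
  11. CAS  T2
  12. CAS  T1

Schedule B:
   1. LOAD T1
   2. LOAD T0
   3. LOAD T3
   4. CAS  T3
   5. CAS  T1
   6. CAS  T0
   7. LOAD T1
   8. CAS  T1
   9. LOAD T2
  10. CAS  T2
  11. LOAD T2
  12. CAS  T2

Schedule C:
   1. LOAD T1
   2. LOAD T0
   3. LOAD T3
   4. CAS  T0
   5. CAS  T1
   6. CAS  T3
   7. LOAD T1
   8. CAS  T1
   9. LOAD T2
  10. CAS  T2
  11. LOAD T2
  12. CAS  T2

B

Simulating candidate B:
   1) LOAD T1:  M=0  r_T1=0
   2) LOAD T0:  M=0  r_T0=0
   3) LOAD T3:  M=0  r_T3=0
   4) CAS  T3:  M=1  r_T3=0 ✓
   5) CAS  T1:  M=1  r_T1=0 ✗
   6) CAS  T0:  M=1  r_T0=0 ✗
   7) LOAD T1:  M=1  r_T1=1
   8) CAS  T1:  M=2  r_T1=1 ✓
   9) LOAD T2:  M=2  r_T2=2
  10) CAS  T2:  M=3  r_T2=2 ✓
  11) LOAD T2:  M=3  r_T2=3
  12) CAS  T2:  M=4  r_T2=3 ✓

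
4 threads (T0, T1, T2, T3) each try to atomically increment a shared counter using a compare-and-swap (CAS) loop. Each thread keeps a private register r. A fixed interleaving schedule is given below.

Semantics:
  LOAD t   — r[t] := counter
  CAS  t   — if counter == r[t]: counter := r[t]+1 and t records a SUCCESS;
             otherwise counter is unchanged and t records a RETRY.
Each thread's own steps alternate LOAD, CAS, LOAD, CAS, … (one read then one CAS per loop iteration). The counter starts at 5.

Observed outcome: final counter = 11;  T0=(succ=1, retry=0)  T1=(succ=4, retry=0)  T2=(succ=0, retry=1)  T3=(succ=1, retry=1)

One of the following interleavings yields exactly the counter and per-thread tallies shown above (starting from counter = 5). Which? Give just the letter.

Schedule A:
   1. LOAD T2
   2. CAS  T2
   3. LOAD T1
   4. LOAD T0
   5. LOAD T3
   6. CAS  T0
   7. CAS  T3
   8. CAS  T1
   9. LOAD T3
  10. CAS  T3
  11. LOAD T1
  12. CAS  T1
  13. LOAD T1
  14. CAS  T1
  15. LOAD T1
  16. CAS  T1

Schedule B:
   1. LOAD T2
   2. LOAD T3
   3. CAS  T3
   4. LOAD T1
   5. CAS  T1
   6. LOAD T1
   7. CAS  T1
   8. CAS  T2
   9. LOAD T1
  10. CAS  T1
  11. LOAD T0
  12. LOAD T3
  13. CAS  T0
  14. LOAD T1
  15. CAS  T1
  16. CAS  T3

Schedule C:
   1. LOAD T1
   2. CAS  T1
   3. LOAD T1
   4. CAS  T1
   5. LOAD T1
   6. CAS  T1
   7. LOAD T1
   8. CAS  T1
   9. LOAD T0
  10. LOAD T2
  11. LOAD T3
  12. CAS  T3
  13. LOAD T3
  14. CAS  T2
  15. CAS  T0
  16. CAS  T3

Run B:
step 1: T2 LOAD ⇒ load; ctr=5 reg=5
step 2: T3 LOAD ⇒ load; ctr=5 reg=5
step 3: T3 CAS ⇒ ok; ctr=6 reg=5
step 4: T1 LOAD ⇒ load; ctr=6 reg=6
step 5: T1 CAS ⇒ ok; ctr=7 reg=6
step 6: T1 LOAD ⇒ load; ctr=7 reg=7
step 7: T1 CAS ⇒ ok; ctr=8 reg=7
step 8: T2 CAS ⇒ retry; ctr=8 reg=5
step 9: T1 LOAD ⇒ load; ctr=8 reg=8
step 10: T1 CAS ⇒ ok; ctr=9 reg=8
step 11: T0 LOAD ⇒ load; ctr=9 reg=9
step 12: T3 LOAD ⇒ load; ctr=9 reg=9
step 13: T0 CAS ⇒ ok; ctr=10 reg=9
step 14: T1 LOAD ⇒ load; ctr=10 reg=10
step 15: T1 CAS ⇒ ok; ctr=11 reg=10
step 16: T3 CAS ⇒ retry; ctr=11 reg=9

B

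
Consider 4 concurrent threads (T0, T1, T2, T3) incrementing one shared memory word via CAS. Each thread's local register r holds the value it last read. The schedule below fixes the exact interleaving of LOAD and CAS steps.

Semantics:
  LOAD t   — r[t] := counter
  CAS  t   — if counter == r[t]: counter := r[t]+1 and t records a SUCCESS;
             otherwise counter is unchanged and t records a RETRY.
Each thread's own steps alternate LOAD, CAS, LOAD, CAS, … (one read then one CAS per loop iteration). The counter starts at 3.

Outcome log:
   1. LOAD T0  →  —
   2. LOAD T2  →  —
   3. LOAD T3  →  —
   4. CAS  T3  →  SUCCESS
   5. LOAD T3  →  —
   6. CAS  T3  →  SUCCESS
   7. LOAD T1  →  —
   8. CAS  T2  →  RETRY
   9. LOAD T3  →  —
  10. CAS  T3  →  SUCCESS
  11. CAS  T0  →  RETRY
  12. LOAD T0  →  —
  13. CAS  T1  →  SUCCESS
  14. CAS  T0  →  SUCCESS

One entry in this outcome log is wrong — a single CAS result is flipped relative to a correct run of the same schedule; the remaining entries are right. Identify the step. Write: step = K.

Correct run:
T0 LOAD — after: cnt=3, r=3 — load
T2 LOAD — after: cnt=3, r=3 — load
T3 LOAD — after: cnt=3, r=3 — load
T3 CAS — after: cnt=4, r=3 — ok
T3 LOAD — after: cnt=4, r=4 — load
T3 CAS — after: cnt=5, r=4 — ok
T1 LOAD — after: cnt=5, r=5 — load
T2 CAS — after: cnt=5, r=3 — retry
T3 LOAD — after: cnt=5, r=5 — load
T3 CAS — after: cnt=6, r=5 — ok
T0 CAS — after: cnt=6, r=3 — retry
T0 LOAD — after: cnt=6, r=6 — load
T1 CAS — after: cnt=6, r=5 — retry
T0 CAS — after: cnt=7, r=6 — ok
Flip is step 13.

step = 13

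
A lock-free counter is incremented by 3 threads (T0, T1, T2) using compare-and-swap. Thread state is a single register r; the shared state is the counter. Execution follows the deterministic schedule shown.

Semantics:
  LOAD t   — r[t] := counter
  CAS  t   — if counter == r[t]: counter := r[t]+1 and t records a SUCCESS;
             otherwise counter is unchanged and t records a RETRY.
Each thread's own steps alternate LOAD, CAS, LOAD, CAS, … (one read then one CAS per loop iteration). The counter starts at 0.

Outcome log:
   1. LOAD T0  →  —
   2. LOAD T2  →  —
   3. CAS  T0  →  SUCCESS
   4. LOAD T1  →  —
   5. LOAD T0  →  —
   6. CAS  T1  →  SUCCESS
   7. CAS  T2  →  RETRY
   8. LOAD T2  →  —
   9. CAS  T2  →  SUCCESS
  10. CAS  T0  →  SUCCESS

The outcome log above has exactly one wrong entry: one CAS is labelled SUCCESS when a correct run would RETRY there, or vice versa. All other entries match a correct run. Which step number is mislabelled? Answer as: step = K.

step = 10

Re-executing:
[1] T0.load  rd  (counter 0, T0.r 0)
[2] T2.load  rd  (counter 0, T2.r 0)
[3] T0.cas  hit  (counter 1, T0.r 0)
[4] T1.load  rd  (counter 1, T1.r 1)
[5] T0.load  rd  (counter 1, T0.r 1)
[6] T1.cas  hit  (counter 2, T1.r 1)
[7] T2.cas  miss  (counter 2, T2.r 0)
[8] T2.load  rd  (counter 2, T2.r 2)
[9] T2.cas  hit  (counter 3, T2.r 2)
[10] T0.cas  miss  (counter 3, T0.r 1)
Flip is step 10.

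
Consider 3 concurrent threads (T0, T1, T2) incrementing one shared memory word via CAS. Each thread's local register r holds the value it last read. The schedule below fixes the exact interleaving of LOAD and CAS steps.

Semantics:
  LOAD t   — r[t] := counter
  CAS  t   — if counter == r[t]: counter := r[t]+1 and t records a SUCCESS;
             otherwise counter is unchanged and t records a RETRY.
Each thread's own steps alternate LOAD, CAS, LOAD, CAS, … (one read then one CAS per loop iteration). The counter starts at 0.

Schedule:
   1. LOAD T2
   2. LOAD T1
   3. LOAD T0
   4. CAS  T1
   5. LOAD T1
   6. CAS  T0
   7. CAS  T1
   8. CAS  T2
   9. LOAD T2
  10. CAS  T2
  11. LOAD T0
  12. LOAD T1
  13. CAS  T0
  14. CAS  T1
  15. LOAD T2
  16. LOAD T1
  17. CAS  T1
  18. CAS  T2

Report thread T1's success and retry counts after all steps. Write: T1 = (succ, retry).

T2 LOAD — after: cnt=0, r=0 — load
T1 LOAD — after: cnt=0, r=0 — load
T0 LOAD — after: cnt=0, r=0 — load
T1 CAS — after: cnt=1, r=0 — ok
T1 LOAD — after: cnt=1, r=1 — load
T0 CAS — after: cnt=1, r=0 — retry
T1 CAS — after: cnt=2, r=1 — ok
T2 CAS — after: cnt=2, r=0 — retry
T2 LOAD — after: cnt=2, r=2 — load
T2 CAS — after: cnt=3, r=2 — ok
T0 LOAD — after: cnt=3, r=3 — load
T1 LOAD — after: cnt=3, r=3 — load
T0 CAS — after: cnt=4, r=3 — ok
T1 CAS — after: cnt=4, r=3 — retry
T2 LOAD — after: cnt=4, r=4 — load
T1 LOAD — after: cnt=4, r=4 — load
T1 CAS — after: cnt=5, r=4 — ok
T2 CAS — after: cnt=5, r=4 — retry

T1 = (3, 1)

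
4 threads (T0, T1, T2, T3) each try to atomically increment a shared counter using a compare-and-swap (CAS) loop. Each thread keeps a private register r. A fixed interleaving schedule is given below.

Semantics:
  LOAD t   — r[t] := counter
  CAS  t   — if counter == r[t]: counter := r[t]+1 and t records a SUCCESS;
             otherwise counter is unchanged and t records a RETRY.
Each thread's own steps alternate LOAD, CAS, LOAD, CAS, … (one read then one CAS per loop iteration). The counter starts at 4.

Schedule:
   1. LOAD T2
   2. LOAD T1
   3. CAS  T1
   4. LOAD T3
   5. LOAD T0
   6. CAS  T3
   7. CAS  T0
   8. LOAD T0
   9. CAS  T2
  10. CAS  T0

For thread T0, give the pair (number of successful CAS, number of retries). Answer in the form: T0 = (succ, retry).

1. LOAD T2 → mem=4 r[T2]=4 [LOAD]
2. LOAD T1 → mem=4 r[T1]=4 [LOAD]
3. CAS T1 → mem=5 r[T1]=4 [OK]
4. LOAD T3 → mem=5 r[T3]=5 [LOAD]
5. LOAD T0 → mem=5 r[T0]=5 [LOAD]
6. CAS T3 → mem=6 r[T3]=5 [OK]
7. CAS T0 → mem=6 r[T0]=5 [RETRY]
8. LOAD T0 → mem=6 r[T0]=6 [LOAD]
9. CAS T2 → mem=6 r[T2]=4 [RETRY]
10. CAS T0 → mem=7 r[T0]=6 [OK]

T0 = (1, 1)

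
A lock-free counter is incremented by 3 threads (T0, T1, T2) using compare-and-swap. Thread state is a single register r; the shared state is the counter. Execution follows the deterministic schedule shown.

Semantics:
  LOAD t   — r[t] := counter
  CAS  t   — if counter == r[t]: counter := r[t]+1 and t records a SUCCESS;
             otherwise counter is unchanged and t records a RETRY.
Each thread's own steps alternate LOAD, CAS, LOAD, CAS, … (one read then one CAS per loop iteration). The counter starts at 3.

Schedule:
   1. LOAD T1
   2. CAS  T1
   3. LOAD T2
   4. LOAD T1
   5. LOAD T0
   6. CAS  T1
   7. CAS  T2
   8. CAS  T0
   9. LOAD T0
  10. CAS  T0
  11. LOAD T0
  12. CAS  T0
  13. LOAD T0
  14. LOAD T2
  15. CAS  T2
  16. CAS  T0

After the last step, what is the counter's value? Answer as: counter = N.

T1 LOAD — after: cnt=3, r=3 — load
T1 CAS — after: cnt=4, r=3 — ok
T2 LOAD — after: cnt=4, r=4 — load
T1 LOAD — after: cnt=4, r=4 — load
T0 LOAD — after: cnt=4, r=4 — load
T1 CAS — after: cnt=5, r=4 — ok
T2 CAS — after: cnt=5, r=4 — retry
T0 CAS — after: cnt=5, r=4 — retry
T0 LOAD — after: cnt=5, r=5 — load
T0 CAS — after: cnt=6, r=5 — ok
T0 LOAD — after: cnt=6, r=6 — load
T0 CAS — after: cnt=7, r=6 — ok
T0 LOAD — after: cnt=7, r=7 — load
T2 LOAD — after: cnt=7, r=7 — load
T2 CAS — after: cnt=8, r=7 — ok
T0 CAS — after: cnt=8, r=7 — retry

counter = 8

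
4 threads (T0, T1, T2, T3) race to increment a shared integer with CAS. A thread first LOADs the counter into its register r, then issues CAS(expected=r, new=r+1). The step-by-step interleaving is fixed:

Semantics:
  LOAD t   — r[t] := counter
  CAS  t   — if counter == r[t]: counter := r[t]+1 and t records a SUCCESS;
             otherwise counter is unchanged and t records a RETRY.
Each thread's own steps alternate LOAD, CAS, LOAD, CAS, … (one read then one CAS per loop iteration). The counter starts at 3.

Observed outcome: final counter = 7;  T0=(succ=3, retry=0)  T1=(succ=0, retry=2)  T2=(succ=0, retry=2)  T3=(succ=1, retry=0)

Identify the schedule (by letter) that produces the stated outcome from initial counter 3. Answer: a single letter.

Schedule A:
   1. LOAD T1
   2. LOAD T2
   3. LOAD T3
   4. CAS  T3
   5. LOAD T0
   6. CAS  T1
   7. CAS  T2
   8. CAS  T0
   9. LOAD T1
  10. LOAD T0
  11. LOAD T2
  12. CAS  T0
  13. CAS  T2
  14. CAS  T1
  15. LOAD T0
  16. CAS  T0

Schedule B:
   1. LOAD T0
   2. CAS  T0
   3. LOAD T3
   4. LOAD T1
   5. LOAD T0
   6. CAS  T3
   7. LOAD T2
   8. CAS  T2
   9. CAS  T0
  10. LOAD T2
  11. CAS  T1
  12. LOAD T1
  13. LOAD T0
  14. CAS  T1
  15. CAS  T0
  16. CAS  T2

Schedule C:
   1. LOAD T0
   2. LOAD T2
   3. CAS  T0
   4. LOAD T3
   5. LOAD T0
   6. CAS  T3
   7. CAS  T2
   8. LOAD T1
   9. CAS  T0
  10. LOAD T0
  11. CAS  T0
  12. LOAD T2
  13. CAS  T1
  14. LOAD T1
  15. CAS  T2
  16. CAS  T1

A

Tracing schedule A:
[1] T1.load  rd  (counter 3, T1.r 3)
[2] T2.load  rd  (counter 3, T2.r 3)
[3] T3.load  rd  (counter 3, T3.r 3)
[4] T3.cas  hit  (counter 4, T3.r 3)
[5] T0.load  rd  (counter 4, T0.r 4)
[6] T1.cas  miss  (counter 4, T1.r 3)
[7] T2.cas  miss  (counter 4, T2.r 3)
[8] T0.cas  hit  (counter 5, T0.r 4)
[9] T1.load  rd  (counter 5, T1.r 5)
[10] T0.load  rd  (counter 5, T0.r 5)
[11] T2.load  rd  (counter 5, T2.r 5)
[12] T0.cas  hit  (counter 6, T0.r 5)
[13] T2.cas  miss  (counter 6, T2.r 5)
[14] T1.cas  miss  (counter 6, T1.r 5)
[15] T0.load  rd  (counter 6, T0.r 6)
[16] T0.cas  hit  (counter 7, T0.r 6)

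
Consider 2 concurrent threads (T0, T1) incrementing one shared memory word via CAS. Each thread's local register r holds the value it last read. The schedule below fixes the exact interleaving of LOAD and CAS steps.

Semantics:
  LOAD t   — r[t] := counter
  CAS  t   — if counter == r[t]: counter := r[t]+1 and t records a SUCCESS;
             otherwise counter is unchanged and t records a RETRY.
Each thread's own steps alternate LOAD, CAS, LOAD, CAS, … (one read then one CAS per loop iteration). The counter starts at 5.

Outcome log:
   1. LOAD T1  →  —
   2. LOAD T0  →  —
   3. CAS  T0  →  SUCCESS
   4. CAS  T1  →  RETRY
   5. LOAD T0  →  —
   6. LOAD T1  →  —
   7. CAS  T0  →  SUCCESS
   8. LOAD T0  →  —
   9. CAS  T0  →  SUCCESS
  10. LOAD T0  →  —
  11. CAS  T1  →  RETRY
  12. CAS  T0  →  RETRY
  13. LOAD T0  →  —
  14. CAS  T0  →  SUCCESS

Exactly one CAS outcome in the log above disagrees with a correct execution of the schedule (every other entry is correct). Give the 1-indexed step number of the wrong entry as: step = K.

step = 12

Reference trace:
[1] T1.load  rd  (counter 5, T1.r 5)
[2] T0.load  rd  (counter 5, T0.r 5)
[3] T0.cas  hit  (counter 6, T0.r 5)
[4] T1.cas  miss  (counter 6, T1.r 5)
[5] T0.load  rd  (counter 6, T0.r 6)
[6] T1.load  rd  (counter 6, T1.r 6)
[7] T0.cas  hit  (counter 7, T0.r 6)
[8] T0.load  rd  (counter 7, T0.r 7)
[9] T0.cas  hit  (counter 8, T0.r 7)
[10] T0.load  rd  (counter 8, T0.r 8)
[11] T1.cas  miss  (counter 8, T1.r 6)
[12] T0.cas  hit  (counter 9, T0.r 8)
[13] T0.load  rd  (counter 9, T0.r 9)
[14] T0.cas  hit  (counter 10, T0.r 9)
Flip is step 12.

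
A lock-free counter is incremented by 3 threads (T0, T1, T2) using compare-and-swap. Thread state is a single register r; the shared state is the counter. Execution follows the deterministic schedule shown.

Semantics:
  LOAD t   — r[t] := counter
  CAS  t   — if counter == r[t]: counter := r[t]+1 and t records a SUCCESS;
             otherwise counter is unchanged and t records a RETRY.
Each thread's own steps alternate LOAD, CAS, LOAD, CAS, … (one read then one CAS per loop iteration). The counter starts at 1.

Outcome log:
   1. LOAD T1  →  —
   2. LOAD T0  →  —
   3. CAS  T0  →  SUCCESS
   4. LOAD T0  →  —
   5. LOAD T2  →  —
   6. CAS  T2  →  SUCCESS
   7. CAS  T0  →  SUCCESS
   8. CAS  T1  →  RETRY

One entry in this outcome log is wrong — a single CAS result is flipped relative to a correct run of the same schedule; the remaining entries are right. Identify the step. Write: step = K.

Correct run:
T1 LOAD — after: cnt=1, r=1 — load
T0 LOAD — after: cnt=1, r=1 — load
T0 CAS — after: cnt=2, r=1 — ok
T0 LOAD — after: cnt=2, r=2 — load
T2 LOAD — after: cnt=2, r=2 — load
T2 CAS — after: cnt=3, r=2 — ok
T0 CAS — after: cnt=3, r=2 — retry
T1 CAS — after: cnt=3, r=1 — retry
Log disagrees first at step 7.

step = 7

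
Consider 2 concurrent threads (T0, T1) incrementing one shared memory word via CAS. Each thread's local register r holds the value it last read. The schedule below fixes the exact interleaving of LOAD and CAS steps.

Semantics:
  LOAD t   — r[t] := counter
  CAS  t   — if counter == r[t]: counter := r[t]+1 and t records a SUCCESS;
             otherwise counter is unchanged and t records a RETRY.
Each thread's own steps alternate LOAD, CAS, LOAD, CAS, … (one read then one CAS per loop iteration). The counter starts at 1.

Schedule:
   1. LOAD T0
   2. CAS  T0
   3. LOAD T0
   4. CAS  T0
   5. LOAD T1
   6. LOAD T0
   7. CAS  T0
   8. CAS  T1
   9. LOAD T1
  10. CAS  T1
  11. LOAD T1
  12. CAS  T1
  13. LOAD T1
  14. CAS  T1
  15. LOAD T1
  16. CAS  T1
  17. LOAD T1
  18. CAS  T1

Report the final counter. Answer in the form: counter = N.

counter = 9

step 1: T0 LOAD ⇒ load; ctr=1 reg=1
step 2: T0 CAS ⇒ ok; ctr=2 reg=1
step 3: T0 LOAD ⇒ load; ctr=2 reg=2
step 4: T0 CAS ⇒ ok; ctr=3 reg=2
step 5: T1 LOAD ⇒ load; ctr=3 reg=3
step 6: T0 LOAD ⇒ load; ctr=3 reg=3
step 7: T0 CAS ⇒ ok; ctr=4 reg=3
step 8: T1 CAS ⇒ retry; ctr=4 reg=3
step 9: T1 LOAD ⇒ load; ctr=4 reg=4
step 10: T1 CAS ⇒ ok; ctr=5 reg=4
step 11: T1 LOAD ⇒ load; ctr=5 reg=5
step 12: T1 CAS ⇒ ok; ctr=6 reg=5
step 13: T1 LOAD ⇒ load; ctr=6 reg=6
step 14: T1 CAS ⇒ ok; ctr=7 reg=6
step 15: T1 LOAD ⇒ load; ctr=7 reg=7
step 16: T1 CAS ⇒ ok; ctr=8 reg=7
step 17: T1 LOAD ⇒ load; ctr=8 reg=8
step 18: T1 CAS ⇒ ok; ctr=9 reg=8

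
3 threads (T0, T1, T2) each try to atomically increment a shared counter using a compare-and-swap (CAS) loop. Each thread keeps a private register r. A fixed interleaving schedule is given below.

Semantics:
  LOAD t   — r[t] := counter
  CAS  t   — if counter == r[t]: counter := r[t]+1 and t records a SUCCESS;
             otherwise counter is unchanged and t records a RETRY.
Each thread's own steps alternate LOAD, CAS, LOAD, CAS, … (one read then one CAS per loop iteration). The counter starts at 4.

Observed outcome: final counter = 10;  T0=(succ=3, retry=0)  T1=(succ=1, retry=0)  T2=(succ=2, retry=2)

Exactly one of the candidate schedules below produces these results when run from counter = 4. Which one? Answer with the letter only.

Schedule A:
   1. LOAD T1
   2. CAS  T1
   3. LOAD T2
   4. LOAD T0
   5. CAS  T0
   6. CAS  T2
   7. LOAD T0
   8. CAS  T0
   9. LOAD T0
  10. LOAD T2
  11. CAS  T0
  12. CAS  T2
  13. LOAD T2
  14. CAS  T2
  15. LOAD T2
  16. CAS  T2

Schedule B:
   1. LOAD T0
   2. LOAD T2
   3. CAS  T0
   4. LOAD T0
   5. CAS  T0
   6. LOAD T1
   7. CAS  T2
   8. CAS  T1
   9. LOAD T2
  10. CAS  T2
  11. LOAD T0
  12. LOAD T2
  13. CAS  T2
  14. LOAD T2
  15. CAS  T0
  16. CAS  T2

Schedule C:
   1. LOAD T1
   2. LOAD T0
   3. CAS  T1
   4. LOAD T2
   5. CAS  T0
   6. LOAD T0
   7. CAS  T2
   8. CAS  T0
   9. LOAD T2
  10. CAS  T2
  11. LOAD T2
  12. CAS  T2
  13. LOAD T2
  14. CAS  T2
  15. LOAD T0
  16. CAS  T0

A

Simulating candidate A:
T1 LOAD — after: cnt=4, r=4 — load
T1 CAS — after: cnt=5, r=4 — ok
T2 LOAD — after: cnt=5, r=5 — load
T0 LOAD — after: cnt=5, r=5 — load
T0 CAS — after: cnt=6, r=5 — ok
T2 CAS — after: cnt=6, r=5 — retry
T0 LOAD — after: cnt=6, r=6 — load
T0 CAS — after: cnt=7, r=6 — ok
T0 LOAD — after: cnt=7, r=7 — load
T2 LOAD — after: cnt=7, r=7 — load
T0 CAS — after: cnt=8, r=7 — ok
T2 CAS — after: cnt=8, r=7 — retry
T2 LOAD — after: cnt=8, r=8 — load
T2 CAS — after: cnt=9, r=8 — ok
T2 LOAD — after: cnt=9, r=9 — load
T2 CAS — after: cnt=10, r=9 — ok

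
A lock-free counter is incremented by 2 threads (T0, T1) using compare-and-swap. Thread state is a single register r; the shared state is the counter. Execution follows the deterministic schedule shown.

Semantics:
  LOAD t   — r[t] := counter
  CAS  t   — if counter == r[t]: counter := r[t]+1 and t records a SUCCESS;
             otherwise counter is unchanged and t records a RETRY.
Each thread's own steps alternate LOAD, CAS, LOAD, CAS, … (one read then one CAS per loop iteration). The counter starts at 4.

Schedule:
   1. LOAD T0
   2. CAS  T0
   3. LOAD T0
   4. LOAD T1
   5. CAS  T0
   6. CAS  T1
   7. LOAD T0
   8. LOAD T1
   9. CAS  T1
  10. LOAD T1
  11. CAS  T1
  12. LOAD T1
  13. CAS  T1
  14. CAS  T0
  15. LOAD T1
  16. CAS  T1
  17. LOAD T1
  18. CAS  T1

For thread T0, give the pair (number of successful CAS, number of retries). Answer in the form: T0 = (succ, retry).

[1] T0.load  rd  (counter 4, T0.r 4)
[2] T0.cas  hit  (counter 5, T0.r 4)
[3] T0.load  rd  (counter 5, T0.r 5)
[4] T1.load  rd  (counter 5, T1.r 5)
[5] T0.cas  hit  (counter 6, T0.r 5)
[6] T1.cas  miss  (counter 6, T1.r 5)
[7] T0.load  rd  (counter 6, T0.r 6)
[8] T1.load  rd  (counter 6, T1.r 6)
[9] T1.cas  hit  (counter 7, T1.r 6)
[10] T1.load  rd  (counter 7, T1.r 7)
[11] T1.cas  hit  (counter 8, T1.r 7)
[12] T1.load  rd  (counter 8, T1.r 8)
[13] T1.cas  hit  (counter 9, T1.r 8)
[14] T0.cas  miss  (counter 9, T0.r 6)
[15] T1.load  rd  (counter 9, T1.r 9)
[16] T1.cas  hit  (counter 10, T1.r 9)
[17] T1.load  rd  (counter 10, T1.r 10)
[18] T1.cas  hit  (counter 11, T1.r 10)

T0 = (2, 1)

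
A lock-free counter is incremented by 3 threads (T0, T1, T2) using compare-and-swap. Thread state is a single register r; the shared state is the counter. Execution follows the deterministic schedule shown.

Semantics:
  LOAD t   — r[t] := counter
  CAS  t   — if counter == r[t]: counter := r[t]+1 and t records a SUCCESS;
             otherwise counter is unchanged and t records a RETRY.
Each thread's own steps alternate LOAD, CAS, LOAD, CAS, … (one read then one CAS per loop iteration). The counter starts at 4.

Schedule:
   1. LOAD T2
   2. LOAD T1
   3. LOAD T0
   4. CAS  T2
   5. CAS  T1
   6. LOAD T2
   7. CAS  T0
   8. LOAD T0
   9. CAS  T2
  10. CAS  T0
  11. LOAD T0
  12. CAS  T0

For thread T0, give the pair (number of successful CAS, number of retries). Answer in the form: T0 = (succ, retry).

T0 = (1, 2)

step 1: T2 LOAD ⇒ load; ctr=4 reg=4
step 2: T1 LOAD ⇒ load; ctr=4 reg=4
step 3: T0 LOAD ⇒ load; ctr=4 reg=4
step 4: T2 CAS ⇒ ok; ctr=5 reg=4
step 5: T1 CAS ⇒ retry; ctr=5 reg=4
step 6: T2 LOAD ⇒ load; ctr=5 reg=5
step 7: T0 CAS ⇒ retry; ctr=5 reg=4
step 8: T0 LOAD ⇒ load; ctr=5 reg=5
step 9: T2 CAS ⇒ ok; ctr=6 reg=5
step 10: T0 CAS ⇒ retry; ctr=6 reg=5
step 11: T0 LOAD ⇒ load; ctr=6 reg=6
step 12: T0 CAS ⇒ ok; ctr=7 reg=6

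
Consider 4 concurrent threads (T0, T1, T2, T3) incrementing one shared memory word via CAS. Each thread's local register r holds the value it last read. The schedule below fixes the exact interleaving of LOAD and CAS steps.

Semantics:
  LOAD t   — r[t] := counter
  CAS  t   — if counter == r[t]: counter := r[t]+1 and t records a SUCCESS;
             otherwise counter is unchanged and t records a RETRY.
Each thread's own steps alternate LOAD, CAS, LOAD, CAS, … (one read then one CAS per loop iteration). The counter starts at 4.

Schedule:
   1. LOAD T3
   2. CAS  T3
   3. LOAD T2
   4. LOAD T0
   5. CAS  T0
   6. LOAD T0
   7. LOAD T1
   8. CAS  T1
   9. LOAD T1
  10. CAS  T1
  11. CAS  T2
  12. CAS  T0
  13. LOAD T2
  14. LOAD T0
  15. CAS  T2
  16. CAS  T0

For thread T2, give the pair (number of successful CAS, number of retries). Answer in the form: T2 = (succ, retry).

#1 T3 reads 4
#2 T3 CAS(4→5) writes; counter now 5
#3 T2 reads 5
#4 T0 reads 5
#5 T0 CAS(5→6) writes; counter now 6
#6 T0 reads 6
#7 T1 reads 6
#8 T1 CAS(6→7) writes; counter now 7
#9 T1 reads 7
#10 T1 CAS(7→8) writes; counter now 8
#11 T2 CAS(5→6) fails; counter now 8
#12 T0 CAS(6→7) fails; counter now 8
#13 T2 reads 8
#14 T0 reads 8
#15 T2 CAS(8→9) writes; counter now 9
#16 T0 CAS(8→9) fails; counter now 9

T2 = (1, 1)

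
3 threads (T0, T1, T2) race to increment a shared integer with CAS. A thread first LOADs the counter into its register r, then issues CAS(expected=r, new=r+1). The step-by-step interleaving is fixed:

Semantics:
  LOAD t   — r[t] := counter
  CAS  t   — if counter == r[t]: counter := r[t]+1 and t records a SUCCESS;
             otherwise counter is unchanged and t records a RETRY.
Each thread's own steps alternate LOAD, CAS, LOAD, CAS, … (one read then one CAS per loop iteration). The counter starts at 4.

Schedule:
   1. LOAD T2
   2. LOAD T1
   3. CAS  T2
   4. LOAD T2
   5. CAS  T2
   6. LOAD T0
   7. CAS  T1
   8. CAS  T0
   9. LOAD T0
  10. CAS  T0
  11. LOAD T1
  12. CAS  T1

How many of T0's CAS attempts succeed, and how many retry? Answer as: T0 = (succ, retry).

T0 = (2, 0)

1. LOAD T2 → mem=4 r[T2]=4 [LOAD]
2. LOAD T1 → mem=4 r[T1]=4 [LOAD]
3. CAS T2 → mem=5 r[T2]=4 [OK]
4. LOAD T2 → mem=5 r[T2]=5 [LOAD]
5. CAS T2 → mem=6 r[T2]=5 [OK]
6. LOAD T0 → mem=6 r[T0]=6 [LOAD]
7. CAS T1 → mem=6 r[T1]=4 [RETRY]
8. CAS T0 → mem=7 r[T0]=6 [OK]
9. LOAD T0 → mem=7 r[T0]=7 [LOAD]
10. CAS T0 → mem=8 r[T0]=7 [OK]
11. LOAD T1 → mem=8 r[T1]=8 [LOAD]
12. CAS T1 → mem=9 r[T1]=8 [OK]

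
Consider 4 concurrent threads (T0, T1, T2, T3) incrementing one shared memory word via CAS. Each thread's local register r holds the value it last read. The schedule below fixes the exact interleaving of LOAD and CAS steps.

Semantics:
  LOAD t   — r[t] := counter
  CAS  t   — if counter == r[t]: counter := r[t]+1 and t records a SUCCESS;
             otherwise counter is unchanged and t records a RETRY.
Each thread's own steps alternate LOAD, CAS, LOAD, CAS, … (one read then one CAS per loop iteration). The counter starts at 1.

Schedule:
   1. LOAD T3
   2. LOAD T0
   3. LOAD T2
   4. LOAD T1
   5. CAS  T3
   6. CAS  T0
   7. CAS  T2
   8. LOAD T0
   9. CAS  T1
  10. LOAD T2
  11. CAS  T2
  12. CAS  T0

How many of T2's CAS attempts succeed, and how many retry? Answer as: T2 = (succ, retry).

[1] T3.load  rd  (counter 1, T3.r 1)
[2] T0.load  rd  (counter 1, T0.r 1)
[3] T2.load  rd  (counter 1, T2.r 1)
[4] T1.load  rd  (counter 1, T1.r 1)
[5] T3.cas  hit  (counter 2, T3.r 1)
[6] T0.cas  miss  (counter 2, T0.r 1)
[7] T2.cas  miss  (counter 2, T2.r 1)
[8] T0.load  rd  (counter 2, T0.r 2)
[9] T1.cas  miss  (counter 2, T1.r 1)
[10] T2.load  rd  (counter 2, T2.r 2)
[11] T2.cas  hit  (counter 3, T2.r 2)
[12] T0.cas  miss  (counter 3, T0.r 2)

T2 = (1, 1)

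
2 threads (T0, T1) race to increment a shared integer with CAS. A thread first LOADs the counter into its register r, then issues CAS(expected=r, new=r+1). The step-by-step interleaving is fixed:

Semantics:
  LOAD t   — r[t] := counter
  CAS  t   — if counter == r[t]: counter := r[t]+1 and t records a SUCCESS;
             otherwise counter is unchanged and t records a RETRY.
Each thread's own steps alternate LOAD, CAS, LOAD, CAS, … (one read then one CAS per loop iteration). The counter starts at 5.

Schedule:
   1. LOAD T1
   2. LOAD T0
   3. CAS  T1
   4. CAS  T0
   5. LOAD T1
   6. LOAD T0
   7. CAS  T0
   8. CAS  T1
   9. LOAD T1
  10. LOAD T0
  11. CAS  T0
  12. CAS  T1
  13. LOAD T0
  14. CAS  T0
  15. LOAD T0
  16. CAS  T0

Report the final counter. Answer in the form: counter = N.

counter = 10

step 1: T1 LOAD ⇒ load; ctr=5 reg=5
step 2: T0 LOAD ⇒ load; ctr=5 reg=5
step 3: T1 CAS ⇒ ok; ctr=6 reg=5
step 4: T0 CAS ⇒ retry; ctr=6 reg=5
step 5: T1 LOAD ⇒ load; ctr=6 reg=6
step 6: T0 LOAD ⇒ load; ctr=6 reg=6
step 7: T0 CAS ⇒ ok; ctr=7 reg=6
step 8: T1 CAS ⇒ retry; ctr=7 reg=6
step 9: T1 LOAD ⇒ load; ctr=7 reg=7
step 10: T0 LOAD ⇒ load; ctr=7 reg=7
step 11: T0 CAS ⇒ ok; ctr=8 reg=7
step 12: T1 CAS ⇒ retry; ctr=8 reg=7
step 13: T0 LOAD ⇒ load; ctr=8 reg=8
step 14: T0 CAS ⇒ ok; ctr=9 reg=8
step 15: T0 LOAD ⇒ load; ctr=9 reg=9
step 16: T0 CAS ⇒ ok; ctr=10 reg=9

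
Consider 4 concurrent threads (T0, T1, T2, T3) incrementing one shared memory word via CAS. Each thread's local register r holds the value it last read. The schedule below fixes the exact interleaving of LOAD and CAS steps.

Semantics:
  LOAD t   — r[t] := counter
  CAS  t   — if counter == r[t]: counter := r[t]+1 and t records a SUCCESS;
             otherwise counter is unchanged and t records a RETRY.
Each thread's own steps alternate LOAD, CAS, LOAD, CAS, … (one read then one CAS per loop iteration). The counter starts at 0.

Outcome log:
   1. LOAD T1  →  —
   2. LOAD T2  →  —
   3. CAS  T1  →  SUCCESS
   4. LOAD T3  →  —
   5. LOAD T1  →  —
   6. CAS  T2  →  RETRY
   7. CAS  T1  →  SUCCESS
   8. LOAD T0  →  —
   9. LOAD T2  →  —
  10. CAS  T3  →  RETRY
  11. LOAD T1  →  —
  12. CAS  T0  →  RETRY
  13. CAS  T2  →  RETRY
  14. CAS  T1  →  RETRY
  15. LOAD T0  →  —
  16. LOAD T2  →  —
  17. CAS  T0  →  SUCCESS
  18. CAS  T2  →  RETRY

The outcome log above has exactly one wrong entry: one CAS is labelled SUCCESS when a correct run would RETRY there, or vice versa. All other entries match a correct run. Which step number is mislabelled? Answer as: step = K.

Reference trace:
1. LOAD T1 → mem=0 r[T1]=0 [LOAD]
2. LOAD T2 → mem=0 r[T2]=0 [LOAD]
3. CAS T1 → mem=1 r[T1]=0 [OK]
4. LOAD T3 → mem=1 r[T3]=1 [LOAD]
5. LOAD T1 → mem=1 r[T1]=1 [LOAD]
6. CAS T2 → mem=1 r[T2]=0 [RETRY]
7. CAS T1 → mem=2 r[T1]=1 [OK]
8. LOAD T0 → mem=2 r[T0]=2 [LOAD]
9. LOAD T2 → mem=2 r[T2]=2 [LOAD]
10. CAS T3 → mem=2 r[T3]=1 [RETRY]
11. LOAD T1 → mem=2 r[T1]=2 [LOAD]
12. CAS T0 → mem=3 r[T0]=2 [OK]
13. CAS T2 → mem=3 r[T2]=2 [RETRY]
14. CAS T1 → mem=3 r[T1]=2 [RETRY]
15. LOAD T0 → mem=3 r[T0]=3 [LOAD]
16. LOAD T2 → mem=3 r[T2]=3 [LOAD]
17. CAS T0 → mem=4 r[T0]=3 [OK]
18. CAS T2 → mem=4 r[T2]=3 [RETRY]
Mismatch at 12.

step = 12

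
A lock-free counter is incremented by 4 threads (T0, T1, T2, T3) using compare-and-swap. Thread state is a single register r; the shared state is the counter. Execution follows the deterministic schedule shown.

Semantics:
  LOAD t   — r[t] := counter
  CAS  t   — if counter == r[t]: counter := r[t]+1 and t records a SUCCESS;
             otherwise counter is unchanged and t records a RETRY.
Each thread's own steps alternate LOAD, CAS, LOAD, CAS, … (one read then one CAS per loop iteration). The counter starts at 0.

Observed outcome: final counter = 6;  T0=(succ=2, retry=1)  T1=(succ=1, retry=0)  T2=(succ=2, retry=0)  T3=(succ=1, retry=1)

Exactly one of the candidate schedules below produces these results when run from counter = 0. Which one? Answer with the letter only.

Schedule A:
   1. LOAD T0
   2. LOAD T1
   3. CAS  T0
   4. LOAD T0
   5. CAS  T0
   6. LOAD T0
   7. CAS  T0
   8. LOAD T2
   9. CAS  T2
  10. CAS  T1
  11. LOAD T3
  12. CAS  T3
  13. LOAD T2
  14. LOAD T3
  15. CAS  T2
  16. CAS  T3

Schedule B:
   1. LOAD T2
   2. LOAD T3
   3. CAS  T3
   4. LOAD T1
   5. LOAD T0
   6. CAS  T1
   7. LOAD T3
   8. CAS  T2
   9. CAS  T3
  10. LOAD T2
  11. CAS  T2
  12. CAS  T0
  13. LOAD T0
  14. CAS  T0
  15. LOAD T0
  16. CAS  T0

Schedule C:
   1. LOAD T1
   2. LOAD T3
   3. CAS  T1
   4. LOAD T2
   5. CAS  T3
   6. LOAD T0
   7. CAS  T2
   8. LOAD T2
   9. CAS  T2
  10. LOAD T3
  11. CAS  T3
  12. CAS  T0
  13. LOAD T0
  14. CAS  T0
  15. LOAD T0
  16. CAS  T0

Simulating candidate C:
#1 T1 reads 0
#2 T3 reads 0
#3 T1 CAS(0→1) writes; counter now 1
#4 T2 reads 1
#5 T3 CAS(0→1) fails; counter now 1
#6 T0 reads 1
#7 T2 CAS(1→2) writes; counter now 2
#8 T2 reads 2
#9 T2 CAS(2→3) writes; counter now 3
#10 T3 reads 3
#11 T3 CAS(3→4) writes; counter now 4
#12 T0 CAS(1→2) fails; counter now 4
#13 T0 reads 4
#14 T0 CAS(4→5) writes; counter now 5
#15 T0 reads 5
#16 T0 CAS(5→6) writes; counter now 6

C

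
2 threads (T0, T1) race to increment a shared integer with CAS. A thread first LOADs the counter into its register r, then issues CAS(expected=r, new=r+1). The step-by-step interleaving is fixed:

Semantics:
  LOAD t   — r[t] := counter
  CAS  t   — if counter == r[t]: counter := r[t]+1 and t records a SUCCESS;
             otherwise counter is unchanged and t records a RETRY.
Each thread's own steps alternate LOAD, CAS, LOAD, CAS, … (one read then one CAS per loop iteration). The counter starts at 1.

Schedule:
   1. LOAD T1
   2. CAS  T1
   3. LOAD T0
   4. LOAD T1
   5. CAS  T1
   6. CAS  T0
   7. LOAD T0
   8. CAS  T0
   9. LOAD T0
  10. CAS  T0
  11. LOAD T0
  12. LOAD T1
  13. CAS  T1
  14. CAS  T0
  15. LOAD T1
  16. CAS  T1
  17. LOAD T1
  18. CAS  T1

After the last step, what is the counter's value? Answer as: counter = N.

counter = 8

#1 T1 reads 1
#2 T1 CAS(1→2) writes; counter now 2
#3 T0 reads 2
#4 T1 reads 2
#5 T1 CAS(2→3) writes; counter now 3
#6 T0 CAS(2→3) fails; counter now 3
#7 T0 reads 3
#8 T0 CAS(3→4) writes; counter now 4
#9 T0 reads 4
#10 T0 CAS(4→5) writes; counter now 5
#11 T0 reads 5
#12 T1 reads 5
#13 T1 CAS(5→6) writes; counter now 6
#14 T0 CAS(5→6) fails; counter now 6
#15 T1 reads 6
#16 T1 CAS(6→7) writes; counter now 7
#17 T1 reads 7
#18 T1 CAS(7→8) writes; counter now 8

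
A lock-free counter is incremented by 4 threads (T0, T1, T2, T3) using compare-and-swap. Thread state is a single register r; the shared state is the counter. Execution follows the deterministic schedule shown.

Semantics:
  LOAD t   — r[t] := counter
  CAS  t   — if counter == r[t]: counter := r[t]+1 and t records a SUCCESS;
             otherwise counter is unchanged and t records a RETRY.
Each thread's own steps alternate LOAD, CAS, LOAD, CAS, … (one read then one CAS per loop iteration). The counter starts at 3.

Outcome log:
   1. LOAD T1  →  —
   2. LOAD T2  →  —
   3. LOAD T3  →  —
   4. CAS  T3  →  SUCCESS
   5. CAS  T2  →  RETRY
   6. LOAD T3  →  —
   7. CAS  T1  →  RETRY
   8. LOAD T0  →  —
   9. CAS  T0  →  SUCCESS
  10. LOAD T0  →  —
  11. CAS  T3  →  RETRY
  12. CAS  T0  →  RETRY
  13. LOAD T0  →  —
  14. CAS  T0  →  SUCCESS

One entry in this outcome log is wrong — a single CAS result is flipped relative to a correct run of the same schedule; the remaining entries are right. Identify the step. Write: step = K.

step = 12

Correct run:
   1) LOAD T1:  M=3  r_T1=3
   2) LOAD T2:  M=3  r_T2=3
   3) LOAD T3:  M=3  r_T3=3
   4) CAS  T3:  M=4  r_T3=3 ✓
   5) CAS  T2:  M=4  r_T2=3 ✗
   6) LOAD T3:  M=4  r_T3=4
   7) CAS  T1:  M=4  r_T1=3 ✗
   8) LOAD T0:  M=4  r_T0=4
   9) CAS  T0:  M=5  r_T0=4 ✓
  10) LOAD T0:  M=5  r_T0=5
  11) CAS  T3:  M=5  r_T3=4 ✗
  12) CAS  T0:  M=6  r_T0=5 ✓
  13) LOAD T0:  M=6  r_T0=6
  14) CAS  T0:  M=7  r_T0=6 ✓
Flip is step 12.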